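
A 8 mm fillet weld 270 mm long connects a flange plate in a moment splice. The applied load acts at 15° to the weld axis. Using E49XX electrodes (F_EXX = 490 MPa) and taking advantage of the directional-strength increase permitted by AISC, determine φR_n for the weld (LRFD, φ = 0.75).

t_e = 0.707 × 8 = 5.656 mm; A_we = 5.656 × 270 = 1527 mm².
Directional factor: 1.0 + 0.5 sin^1.5(15°) = 1.066.
F_nw = 0.6 × 490 × 1.066 = 313.4 MPa.
φR_n = 0.75 × 313.4 × 1527 × 10⁻³ = 358.9 kN.

φR_n ≈ 359 kN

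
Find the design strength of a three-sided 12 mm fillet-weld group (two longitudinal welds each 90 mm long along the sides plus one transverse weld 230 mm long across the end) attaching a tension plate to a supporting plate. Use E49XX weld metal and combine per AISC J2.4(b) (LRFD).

φR_n ≈ 932 kN

E49XX → F_EXX = 490 MPa.
t_e = 0.707 × 12 = 8.484 mm.
R_nwl = 0.6 × 490 × 8.484 × 180 × 10⁻³ = 449 kN (longitudinal, 2 welds).
R_nwt = 0.6 × 490 × 8.484 × 230 × 10⁻³ = 573.7 kN (transverse, base value).
(i) R_nwl + R_nwt = 1023 kN; (ii) 0.85 R_nwl + 1.5 R_nwt = 1242 kN.
R_n = max = 1242 kN [governs: (ii)]; φR_n = 931.6 kN.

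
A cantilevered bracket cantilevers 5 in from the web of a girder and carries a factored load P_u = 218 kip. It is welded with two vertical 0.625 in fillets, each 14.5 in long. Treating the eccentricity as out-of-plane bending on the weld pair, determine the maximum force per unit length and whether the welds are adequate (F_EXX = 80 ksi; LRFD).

L_w = 2 × 14.5 = 29 in; section modulus (unit throat) S = 2 × L²/6 = 70.08 in².
Direct shear f_v = P/L_w = 218/29 = 7.517 kip/in.
Moment M = P × e = 218 × 5 = 1090 kip·in; bending f_b = M/S = 15.55 kip/in.
f_max = √(f_v² + f_b²) = √(7.517² + 15.55²) = 17.27 kip/in.
φr_n = 0.75 × 0.6 × 80 × (0.707 × 0.625) = 15.91 kip/in → NOT adequate.

f_max ≈ 17.3 kip/in; NOT adequate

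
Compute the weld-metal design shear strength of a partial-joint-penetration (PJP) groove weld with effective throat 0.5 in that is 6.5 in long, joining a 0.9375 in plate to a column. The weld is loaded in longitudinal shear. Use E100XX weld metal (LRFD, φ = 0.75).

E100XX → F_EXX = 100 ksi.
Effective throat (given) t_e = 0.5 in.
A_we = 0.5 × 6.5 = 3.25 in².
F_nw = 0.6 F_EXX = 60 ksi.
φR_n = 0.75 × 60 × 3.25 = 146.2 kips.

φR_n ≈ 146 kips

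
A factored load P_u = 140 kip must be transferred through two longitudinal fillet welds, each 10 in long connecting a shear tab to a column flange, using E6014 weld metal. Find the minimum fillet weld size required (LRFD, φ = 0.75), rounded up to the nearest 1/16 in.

E60XX → F_EXX = 60 ksi.
Total weld length L = 20 in.
Required throat t_e = P_u / (φ × 0.6 F_EXX × L) = 140 / (0.75 × 0.6 × 60 × 20) = 0.2593 in.
Required leg w = t_e / 0.707 = 0.3667 in → use 3/8 in.

w = 3/8 in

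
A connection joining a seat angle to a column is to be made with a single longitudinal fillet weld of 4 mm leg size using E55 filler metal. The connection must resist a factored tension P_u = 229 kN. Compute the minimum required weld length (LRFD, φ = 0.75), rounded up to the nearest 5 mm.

E55XX → F_EXX = 550 MPa.
Throat t_e = 0.707 × 4 = 2.828 mm.
φr_n = 0.75 × 0.6 × 550 × 2.828 × 10⁻³ = 0.6999 kN/mm.
L_req = P_u / φr_n = 229 / 0.6999 = 327.2 mm total.
Round up → use L = 330 mm.

L = 330 mm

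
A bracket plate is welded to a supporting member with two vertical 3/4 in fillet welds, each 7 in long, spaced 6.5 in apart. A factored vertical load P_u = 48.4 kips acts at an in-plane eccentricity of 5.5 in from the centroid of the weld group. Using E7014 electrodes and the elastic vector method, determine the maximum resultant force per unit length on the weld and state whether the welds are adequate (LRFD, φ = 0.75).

E70XX → F_EXX = 70 ksi.
Total weld length L_w = 14 in. Treat welds as unit-width lines.
Polar moment about centroid: J = 2[d³/12 + d(b/2)²] = 2[7³/12 + 7×3.25²] = 205 in³.
Direct shear f_v = P/L_w = 48.4 / 14 = 3.457 kip/in (vertical).
Torsion M = P·e = 48.4 × 5.5 = 266.2 kip·in.
Critical point at (x, y) = (3.25, 3.5) from centroid. f_tx = M·y/J = 4.544 kip/in; f_ty = M·x/J = 4.219 kip/in.
Resultant f_max = √[f_tx² + (f_v + f_ty)²] = √[4.544² + (3.457 + 4.219)²] = 8.921 kip/in.
Capacity per unit length: φr_n = 0.75 × 0.6 × 70 × (0.707 × 0.75) = 16.7 kip/in.
8.921 ≤ 16.7 → adequate.

f_max ≈ 8.92 kip/in; adequate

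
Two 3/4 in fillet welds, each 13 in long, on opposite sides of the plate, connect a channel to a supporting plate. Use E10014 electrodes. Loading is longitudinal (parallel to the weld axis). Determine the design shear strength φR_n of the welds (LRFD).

φR_n ≈ 620 kip

E100XX → F_EXX = 100 ksi.
Effective throat t_e = 0.707 × 0.75 = 0.5302 in.
Total length L = 26 in; A_we = 0.5302 × 26 = 13.79 in².
F_nw = 0.6 F_EXX = 0.6 × 100 = 60 ksi.
φR_n = 0.75 × 60 × 13.79 = 620.4 kip.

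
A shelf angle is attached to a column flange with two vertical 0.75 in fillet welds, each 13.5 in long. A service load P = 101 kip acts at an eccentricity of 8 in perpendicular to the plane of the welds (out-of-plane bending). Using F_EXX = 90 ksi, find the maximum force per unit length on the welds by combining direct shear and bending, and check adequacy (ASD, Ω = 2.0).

f_max ≈ 13.8 kip/in; adequate

L_w = 2 × 13.5 = 27 in; section modulus (unit throat) S = 2 × L²/6 = 60.75 in².
Direct shear f_v = P/L_w = 101/27 = 3.741 kip/in.
Moment M = P × e = 101 × 8 = 808 kip·in; bending f_b = M/S = 13.3 kip/in.
f_max = √(f_v² + f_b²) = √(3.741² + 13.3²) = 13.82 kip/in.
r_n/Ω = (1/2.0) × 0.6 × 90 × (0.707 × 0.75) = 14.32 kip/in → adequate.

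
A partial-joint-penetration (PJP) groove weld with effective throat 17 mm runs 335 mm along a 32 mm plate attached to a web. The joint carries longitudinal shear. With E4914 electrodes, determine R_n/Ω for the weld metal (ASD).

E49XX → F_EXX = 490 MPa.
Effective throat (given) t_e = 17 mm.
A_we = 17 × 335 = 5695 mm².
F_nw = 0.6 F_EXX = 294 MPa.
R_n/Ω = (294 × 5695) / 2.0 × 10⁻³ = 837.2 kN.

R_n/Ω ≈ 837 kN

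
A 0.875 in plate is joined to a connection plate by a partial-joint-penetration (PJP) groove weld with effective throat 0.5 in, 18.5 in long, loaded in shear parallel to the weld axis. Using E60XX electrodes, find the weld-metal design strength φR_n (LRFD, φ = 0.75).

φR_n ≈ 250 kip

E60XX → F_EXX = 60 ksi.
Effective throat (given) t_e = 0.5 in.
A_we = 0.5 × 18.5 = 9.25 in².
F_nw = 0.6 F_EXX = 36 ksi.
φR_n = 0.75 × 36 × 9.25 = 249.8 kip.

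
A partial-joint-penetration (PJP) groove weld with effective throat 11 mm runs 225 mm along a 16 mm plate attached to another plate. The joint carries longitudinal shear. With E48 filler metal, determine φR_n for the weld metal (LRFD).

E48XX → F_EXX = 480 MPa.
Effective throat (given) t_e = 11 mm.
A_we = 11 × 225 = 2475 mm².
F_nw = 0.6 F_EXX = 288 MPa.
φR_n = 0.75 × 288 × 2475 × 10⁻³ = 534.6 kN.

φR_n ≈ 535 kN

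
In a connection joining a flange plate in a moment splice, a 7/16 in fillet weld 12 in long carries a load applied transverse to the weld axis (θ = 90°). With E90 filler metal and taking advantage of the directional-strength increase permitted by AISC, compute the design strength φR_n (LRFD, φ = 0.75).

E90XX → F_EXX = 90 ksi.
t_e = 0.707 × 0.4375 = 0.3093 in; A_we = 0.3093 × 12 = 3.712 in².
Directional factor: 1.0 + 0.5 sin^1.5(90°) = 1.5.
F_nw = 0.6 × 90 × 1.5 = 81 ksi.
φR_n = 0.75 × 81 × 3.712 = 225.5 kip.

φR_n ≈ 225 kip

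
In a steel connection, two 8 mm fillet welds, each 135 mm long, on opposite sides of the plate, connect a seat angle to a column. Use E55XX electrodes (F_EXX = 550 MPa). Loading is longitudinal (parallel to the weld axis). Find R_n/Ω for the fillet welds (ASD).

R_n/Ω ≈ 252 kN

Effective throat t_e = 0.707 × 8 = 5.656 mm.
Total length L = 270 mm; A_we = 5.656 × 270 = 1527 mm².
F_nw = 0.6 F_EXX = 0.6 × 550 = 330 MPa.
R_n = 330 × 1527 × 10⁻³ = 503.9 kN; R_n/Ω = 503.9/2.0 = 252 kN.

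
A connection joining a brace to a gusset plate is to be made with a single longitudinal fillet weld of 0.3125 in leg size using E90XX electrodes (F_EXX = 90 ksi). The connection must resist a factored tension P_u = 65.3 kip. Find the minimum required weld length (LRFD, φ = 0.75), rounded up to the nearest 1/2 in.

L = 7.5 in

Throat t_e = 0.707 × 0.3125 = 0.2209 in.
φr_n = 0.75 × 0.6 × 90 × 0.2209 = 8.948 kip/in.
L_req = P_u / φr_n = 65.3 / 8.948 = 7.298 in total.
Round up → use L = 7.5 in.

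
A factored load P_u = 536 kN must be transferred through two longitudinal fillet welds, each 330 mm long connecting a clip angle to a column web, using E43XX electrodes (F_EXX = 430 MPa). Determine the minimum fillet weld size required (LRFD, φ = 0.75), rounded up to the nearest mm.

Total weld length L = 660 mm.
Required throat t_e = P_u / (φ × 0.6 F_EXX × L) = 536 / (0.75 × 0.6 × 430 × 660 × 10⁻³) = 4.197 mm.
Required leg w = t_e / 0.707 = 5.936 mm → use 6 mm.

w = 6 mm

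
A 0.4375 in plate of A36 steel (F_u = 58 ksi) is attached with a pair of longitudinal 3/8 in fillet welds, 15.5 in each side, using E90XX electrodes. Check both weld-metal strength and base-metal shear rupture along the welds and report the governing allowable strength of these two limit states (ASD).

E90XX → F_EXX = 90 ksi.
t_e = 0.707 × 0.375 = 0.2651 in; L = 31 in.
Weld metal: R_n/Ω = (1/2.0) × 0.6 × 90 × 0.2651 × 31 = 221.9 kips.
Base metal (shear rupture): R_n/Ω = (1/2.0) × 0.6 × 58 × 0.4375 × 31 = 236 kips.
Governing: weld metal.

R_n/Ω ≈ 222 kips (weld metal governs)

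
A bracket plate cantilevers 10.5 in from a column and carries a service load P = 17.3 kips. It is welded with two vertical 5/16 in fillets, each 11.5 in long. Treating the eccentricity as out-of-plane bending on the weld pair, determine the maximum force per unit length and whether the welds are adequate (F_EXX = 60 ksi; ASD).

L_w = 2 × 11.5 = 23 in; section modulus (unit throat) S = 2 × L²/6 = 44.08 in².
Direct shear f_v = P/L_w = 17.3/23 = 0.7522 kip/in.
Moment M = P × e = 17.3 × 10.5 = 181.65 kip·in; bending f_b = M/S = 4.121 kip/in.
f_max = √(f_v² + f_b²) = √(0.7522² + 4.121²) = 4.189 kip/in.
r_n/Ω = (1/2.0) × 0.6 × 60 × (0.707 × 0.3125) = 3.977 kip/in → NOT adequate.

f_max ≈ 4.19 kip/in; NOT adequate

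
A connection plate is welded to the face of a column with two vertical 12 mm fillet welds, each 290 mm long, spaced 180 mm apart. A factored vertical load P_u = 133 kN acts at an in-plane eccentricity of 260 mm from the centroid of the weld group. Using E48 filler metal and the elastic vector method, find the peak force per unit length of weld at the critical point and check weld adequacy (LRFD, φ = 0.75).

f_max ≈ 818 N/mm; adequate

E48XX → F_EXX = 480 MPa.
Total weld length L_w = 580 mm. Treat welds as unit-width lines.
Polar moment about centroid: J = 2[d³/12 + d(b/2)²] = 2[290³/12 + 290×90²] = 8763000 mm³.
Direct shear f_v = P/L_w = 133×10³ / 580 = 229.3 N/mm (vertical).
Torsion M = P·e = 133×10³ × 260 = 34580000 N·mm.
Critical point at (x, y) = (90, 145) from centroid. f_tx = M·y/J = 572.2 N/mm; f_ty = M·x/J = 355.2 N/mm.
Resultant f_max = √[f_tx² + (f_v + f_ty)²] = √[572.2² + (229.3 + 355.2)²] = 817.9 N/mm.
Capacity per unit length: φr_n = 0.75 × 0.6 × 480 × (0.707 × 12) = 1833 N/mm.
817.9 ≤ 1833 → adequate.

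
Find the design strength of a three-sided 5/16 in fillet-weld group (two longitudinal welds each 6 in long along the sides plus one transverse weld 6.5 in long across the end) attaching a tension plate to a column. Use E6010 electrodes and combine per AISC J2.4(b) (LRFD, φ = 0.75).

E60XX → F_EXX = 60 ksi.
t_e = 0.707 × 0.3125 = 0.2209 in.
R_nwl = 0.6 × 60 × 0.2209 × 12 = 95.44 kips (longitudinal, 2 welds).
R_nwt = 0.6 × 60 × 0.2209 × 6.5 = 51.7 kips (transverse, base value).
(i) R_nwl + R_nwt = 147.1 kips; (ii) 0.85 R_nwl + 1.5 R_nwt = 158.7 kips.
R_n = max = 158.7 kips [governs: (ii)]; φR_n = 119 kips.

φR_n ≈ 119 kips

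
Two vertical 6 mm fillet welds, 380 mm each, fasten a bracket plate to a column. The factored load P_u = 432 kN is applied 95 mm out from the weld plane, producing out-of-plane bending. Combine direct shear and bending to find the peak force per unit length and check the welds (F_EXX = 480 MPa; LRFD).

L_w = 2 × 380 = 760 mm; section modulus (unit throat) S = 2 × L²/6 = 48130 mm².
Direct shear f_v = P/L_w = 432×10³/760 = 568.4 N/mm.
Moment M = P × e = 432×10³ × 95 = 41040000 N·mm; bending f_b = M/S = 852.6 N/mm.
f_max = √(f_v² + f_b²) = √(568.4² + 852.6²) = 1025 N/mm.
φr_n = 0.75 × 0.6 × 480 × (0.707 × 6) = 916.3 N/mm → NOT adequate.

f_max ≈ 1020 N/mm; NOT adequate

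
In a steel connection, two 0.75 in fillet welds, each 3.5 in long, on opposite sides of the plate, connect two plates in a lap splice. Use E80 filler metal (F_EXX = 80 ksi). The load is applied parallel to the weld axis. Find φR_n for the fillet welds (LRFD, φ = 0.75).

Effective throat t_e = 0.707 × 0.75 = 0.5302 in.
Total length L = 7 in; A_we = 0.5302 × 7 = 3.712 in².
F_nw = 0.6 F_EXX = 0.6 × 80 = 48 ksi.
φR_n = 0.75 × 48 × 3.712 = 133.6 kips.

φR_n ≈ 134 kips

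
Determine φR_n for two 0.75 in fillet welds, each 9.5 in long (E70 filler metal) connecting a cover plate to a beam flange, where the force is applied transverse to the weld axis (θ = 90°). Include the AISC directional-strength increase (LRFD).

E70XX → F_EXX = 70 ksi.
t_e = 0.707 × 0.75 = 0.5302 in; A_we = 0.5302 × 19 = 10.07 in².
Directional factor: 1.0 + 0.5 sin^1.5(90°) = 1.5.
F_nw = 0.6 × 70 × 1.5 = 63 ksi.
φR_n = 0.75 × 63 × 10.07 = 476 kip.

φR_n ≈ 476 kip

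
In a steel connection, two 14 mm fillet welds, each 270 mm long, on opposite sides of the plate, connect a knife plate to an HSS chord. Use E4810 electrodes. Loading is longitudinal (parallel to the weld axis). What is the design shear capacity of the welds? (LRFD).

E48XX → F_EXX = 480 MPa.
Effective throat t_e = 0.707 × 14 = 9.898 mm.
Total length L = 540 mm; A_we = 9.898 × 540 = 5345 mm².
F_nw = 0.6 F_EXX = 0.6 × 480 = 288 MPa.
φR_n = 0.75 × 288 × 5345 × 10⁻³ = 1155 kN.

φR_n ≈ 1150 kN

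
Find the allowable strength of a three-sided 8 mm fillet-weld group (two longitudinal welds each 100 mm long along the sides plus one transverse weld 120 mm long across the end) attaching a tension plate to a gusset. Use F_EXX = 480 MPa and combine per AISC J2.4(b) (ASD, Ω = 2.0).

t_e = 0.707 × 8 = 5.656 mm.
R_nwl = 0.6 × 480 × 5.656 × 200 × 10⁻³ = 325.8 kN (longitudinal, 2 welds).
R_nwt = 0.6 × 480 × 5.656 × 120 × 10⁻³ = 195.5 kN (transverse, base value).
(i) R_nwl + R_nwt = 521.3 kN; (ii) 0.85 R_nwl + 1.5 R_nwt = 570.1 kN.
R_n = max = 570.1 kN [governs: (ii)]; R_n/Ω = 285.1 kN.

R_n/Ω ≈ 285 kN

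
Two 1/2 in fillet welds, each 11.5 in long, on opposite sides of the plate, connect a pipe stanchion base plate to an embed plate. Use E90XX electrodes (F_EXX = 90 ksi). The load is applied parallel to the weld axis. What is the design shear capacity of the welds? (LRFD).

Effective throat t_e = 0.707 × 0.5 = 0.3535 in.
Total length L = 23 in; A_we = 0.3535 × 23 = 8.13 in².
F_nw = 0.6 F_EXX = 0.6 × 90 = 54 ksi.
φR_n = 0.75 × 54 × 8.13 = 329.3 kips.

φR_n ≈ 329 kips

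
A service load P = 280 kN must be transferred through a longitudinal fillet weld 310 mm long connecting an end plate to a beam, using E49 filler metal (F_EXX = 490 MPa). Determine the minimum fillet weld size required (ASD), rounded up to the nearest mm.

Total weld length L = 310 mm.
Required throat t_e = P × Ω / (0.6 F_EXX × L) = 280 × 2.0 / (0.6 × 490 × 310 × 10⁻³) = 6.144 mm.
Required leg w = t_e / 0.707 = 8.691 mm → use 9 mm.

w = 9 mm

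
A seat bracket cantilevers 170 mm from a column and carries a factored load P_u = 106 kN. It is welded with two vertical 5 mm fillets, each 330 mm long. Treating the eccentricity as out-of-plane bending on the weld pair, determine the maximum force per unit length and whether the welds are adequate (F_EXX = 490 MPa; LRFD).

L_w = 2 × 330 = 660 mm; section modulus (unit throat) S = 2 × L²/6 = 36300 mm².
Direct shear f_v = P/L_w = 106×10³/660 = 160.6 N/mm.
Moment M = P × e = 106×10³ × 170 = 18020000 N·mm; bending f_b = M/S = 496.4 N/mm.
f_max = √(f_v² + f_b²) = √(160.6² + 496.4²) = 521.8 N/mm.
φr_n = 0.75 × 0.6 × 490 × (0.707 × 5) = 779.5 N/mm → adequate.

f_max ≈ 522 N/mm; adequate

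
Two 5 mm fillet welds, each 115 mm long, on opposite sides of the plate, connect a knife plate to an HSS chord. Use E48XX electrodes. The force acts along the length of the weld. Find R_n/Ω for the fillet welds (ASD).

E48XX → F_EXX = 480 MPa.
Effective throat t_e = 0.707 × 5 = 3.535 mm.
Total length L = 230 mm; A_we = 3.535 × 230 = 813 mm².
F_nw = 0.6 F_EXX = 0.6 × 480 = 288 MPa.
R_n = 288 × 813 × 10⁻³ = 234.2 kN; R_n/Ω = 234.2/2.0 = 117.1 kN.

R_n/Ω ≈ 117 kN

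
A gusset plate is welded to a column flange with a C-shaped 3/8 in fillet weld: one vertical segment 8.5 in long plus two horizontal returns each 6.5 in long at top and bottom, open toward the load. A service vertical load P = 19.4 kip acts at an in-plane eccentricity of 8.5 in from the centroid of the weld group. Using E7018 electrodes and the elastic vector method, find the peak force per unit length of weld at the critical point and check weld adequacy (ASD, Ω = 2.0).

f_max ≈ 3.37 kip/in; adequate

E70XX → F_EXX = 70 ksi.
Total weld length L_w = 21.5 in. Treat welds as unit-width lines.
Centroid: x̄ = 2×6.5×3.25 / 21.5 = 1.965 in from the vertical weld.
Polar moment about centroid: J = I_x + I_y = [8.5³/12 + 2×6.5×4.25²] + [8.5×1.965² + 2(6.5³/12 + 6.5×1.285²)] = 386 in³.
Direct shear f_v = P/L_w = 19.4 / 21.5 = 0.9023 kip/in (vertical).
Torsion M = P·e = 19.4 × 8.5 = 164.9 kip·in.
Critical point at (x, y) = (4.535, 4.25) from centroid. f_tx = M·y/J = 1.815 kip/in; f_ty = M·x/J = 1.937 kip/in.
Resultant f_max = √[f_tx² + (f_v + f_ty)²] = √[1.815² + (0.9023 + 1.937)²] = 3.37 kip/in.
Capacity per unit length: r_n/Ω = (1/2.0) × 0.6 × 70 × (0.707 × 0.375) = 5.568 kip/in.
3.37 ≤ 5.568 → adequate.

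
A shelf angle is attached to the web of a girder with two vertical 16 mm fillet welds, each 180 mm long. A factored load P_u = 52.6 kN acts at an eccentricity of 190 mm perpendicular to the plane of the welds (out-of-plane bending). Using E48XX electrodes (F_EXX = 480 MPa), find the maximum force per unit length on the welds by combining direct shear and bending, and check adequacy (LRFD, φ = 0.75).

f_max ≈ 937 N/mm; adequate

L_w = 2 × 180 = 360 mm; section modulus (unit throat) S = 2 × L²/6 = 10800 mm².
Direct shear f_v = P/L_w = 52.6×10³/360 = 146.1 N/mm.
Moment M = P × e = 52.6×10³ × 190 = 9994000 N·mm; bending f_b = M/S = 925.4 N/mm.
f_max = √(f_v² + f_b²) = √(146.1² + 925.4²) = 936.8 N/mm.
φr_n = 0.75 × 0.6 × 480 × (0.707 × 16) = 2443 N/mm → adequate.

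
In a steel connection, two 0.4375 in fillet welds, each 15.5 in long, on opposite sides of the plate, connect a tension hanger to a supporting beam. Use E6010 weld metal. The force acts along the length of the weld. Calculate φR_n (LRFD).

E60XX → F_EXX = 60 ksi.
Effective throat t_e = 0.707 × 0.4375 = 0.3093 in.
Total length L = 31 in; A_we = 0.3093 × 31 = 9.589 in².
F_nw = 0.6 F_EXX = 0.6 × 60 = 36 ksi.
φR_n = 0.75 × 36 × 9.589 = 258.9 kips.

φR_n ≈ 259 kips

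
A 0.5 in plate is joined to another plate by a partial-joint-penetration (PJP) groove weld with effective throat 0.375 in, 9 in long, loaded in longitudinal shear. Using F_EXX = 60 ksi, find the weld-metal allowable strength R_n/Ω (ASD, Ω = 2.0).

R_n/Ω ≈ 60.8 kip

Effective throat (given) t_e = 0.375 in.
A_we = 0.375 × 9 = 3.375 in².
F_nw = 0.6 F_EXX = 36 ksi.
R_n/Ω = (36 × 3.375) / 2.0 = 60.75 kip.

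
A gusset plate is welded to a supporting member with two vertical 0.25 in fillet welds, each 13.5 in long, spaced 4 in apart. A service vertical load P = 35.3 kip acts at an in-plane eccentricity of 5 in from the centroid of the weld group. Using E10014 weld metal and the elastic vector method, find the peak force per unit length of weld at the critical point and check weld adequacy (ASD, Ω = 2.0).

f_max ≈ 3.04 kip/in; adequate

E100XX → F_EXX = 100 ksi.
Total weld length L_w = 27 in. Treat welds as unit-width lines.
Polar moment about centroid: J = 2[d³/12 + d(b/2)²] = 2[13.5³/12 + 13.5×2²] = 518.1 in³.
Direct shear f_v = P/L_w = 35.3 / 27 = 1.307 kip/in (vertical).
Torsion M = P·e = 35.3 × 5 = 176.5 kip·in.
Critical point at (x, y) = (2, 6.75) from centroid. f_tx = M·y/J = 2.3 kip/in; f_ty = M·x/J = 0.6814 kip/in.
Resultant f_max = √[f_tx² + (f_v + f_ty)²] = √[2.3² + (1.307 + 0.6814)²] = 3.04 kip/in.
Capacity per unit length: r_n/Ω = (1/2.0) × 0.6 × 100 × (0.707 × 0.25) = 5.302 kip/in.
3.04 ≤ 5.302 → adequate.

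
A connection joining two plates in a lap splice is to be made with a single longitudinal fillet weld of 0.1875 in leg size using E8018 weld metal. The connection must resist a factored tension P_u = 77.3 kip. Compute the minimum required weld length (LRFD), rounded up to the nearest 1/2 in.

E80XX → F_EXX = 80 ksi.
Throat t_e = 0.707 × 0.1875 = 0.1326 in.
φr_n = 0.75 × 0.6 × 80 × 0.1326 = 4.772 kip/in.
L_req = P_u / φr_n = 77.3 / 4.772 = 16.2 in total.
Round up → use L = 16.5 in.

L = 16.5 in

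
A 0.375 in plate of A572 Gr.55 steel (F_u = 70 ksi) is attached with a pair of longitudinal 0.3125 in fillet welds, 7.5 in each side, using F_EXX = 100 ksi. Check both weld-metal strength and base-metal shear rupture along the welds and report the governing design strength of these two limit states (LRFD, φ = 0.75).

φR_n ≈ 149 kips (weld metal governs)

t_e = 0.707 × 0.3125 = 0.2209 in; L = 15 in.
Weld metal: φR_n = 0.75 × 0.6 × 100 × 0.2209 × 15 = 149.1 kips.
Base metal (shear rupture): φR_n = 0.75 × 0.6 × 70 × 0.375 × 15 = 177.2 kips.
Governing: weld metal.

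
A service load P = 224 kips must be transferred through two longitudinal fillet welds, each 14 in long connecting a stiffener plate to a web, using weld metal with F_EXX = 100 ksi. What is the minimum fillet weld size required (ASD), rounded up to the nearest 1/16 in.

Total weld length L = 28 in.
Required throat t_e = P × Ω / (0.6 F_EXX × L) = 224 × 2.0 / (0.6 × 100 × 28) = 0.2667 in.
Required leg w = t_e / 0.707 = 0.3772 in → use 7/16 in.

w = 7/16 in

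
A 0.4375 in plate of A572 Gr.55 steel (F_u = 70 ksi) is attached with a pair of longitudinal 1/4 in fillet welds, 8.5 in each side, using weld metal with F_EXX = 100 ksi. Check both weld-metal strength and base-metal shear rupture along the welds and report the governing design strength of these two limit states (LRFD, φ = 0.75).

t_e = 0.707 × 0.25 = 0.1767 in; L = 17 in.
Weld metal: φR_n = 0.75 × 0.6 × 100 × 0.1767 × 17 = 135.2 kip.
Base metal (shear rupture): φR_n = 0.75 × 0.6 × 70 × 0.4375 × 17 = 234.3 kip.
Governing: weld metal.

φR_n ≈ 135 kip (weld metal governs)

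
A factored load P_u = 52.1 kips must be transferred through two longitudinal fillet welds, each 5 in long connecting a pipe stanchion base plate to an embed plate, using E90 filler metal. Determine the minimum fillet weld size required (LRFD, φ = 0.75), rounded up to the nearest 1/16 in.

E90XX → F_EXX = 90 ksi.
Total weld length L = 10 in.
Required throat t_e = P_u / (φ × 0.6 F_EXX × L) = 52.1 / (0.75 × 0.6 × 90 × 10) = 0.1286 in.
Required leg w = t_e / 0.707 = 0.182 in → use 3/16 in.

w = 3/16 in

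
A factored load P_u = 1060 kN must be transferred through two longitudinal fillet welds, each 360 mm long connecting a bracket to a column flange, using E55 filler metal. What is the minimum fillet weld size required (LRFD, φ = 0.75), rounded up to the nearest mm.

E55XX → F_EXX = 550 MPa.
Total weld length L = 720 mm.
Required throat t_e = P_u / (φ × 0.6 F_EXX × L) = 1060 / (0.75 × 0.6 × 550 × 720 × 10⁻³) = 5.948 mm.
Required leg w = t_e / 0.707 = 8.414 mm → use 9 mm.

w = 9 mm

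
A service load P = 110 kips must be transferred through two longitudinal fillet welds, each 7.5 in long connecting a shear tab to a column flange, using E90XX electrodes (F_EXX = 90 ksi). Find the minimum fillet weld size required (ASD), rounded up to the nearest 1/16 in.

Total weld length L = 15 in.
Required throat t_e = P × Ω / (0.6 F_EXX × L) = 110 × 2.0 / (0.6 × 90 × 15) = 0.2716 in.
Required leg w = t_e / 0.707 = 0.3842 in → use 7/16 in.

w = 7/16 in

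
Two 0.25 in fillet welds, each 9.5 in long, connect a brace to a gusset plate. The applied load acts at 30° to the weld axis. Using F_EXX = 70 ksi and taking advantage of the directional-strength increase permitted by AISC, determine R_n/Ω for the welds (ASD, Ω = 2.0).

R_n/Ω ≈ 83 kip

t_e = 0.707 × 0.25 = 0.1767 in; A_we = 0.1767 × 19 = 3.358 in².
Directional factor: 1.0 + 0.5 sin^1.5(30°) = 1.177.
F_nw = 0.6 × 70 × 1.177 = 49.42 ksi.
R_n/Ω = (49.42 × 3.358) / 2.0 = 82.99 kip.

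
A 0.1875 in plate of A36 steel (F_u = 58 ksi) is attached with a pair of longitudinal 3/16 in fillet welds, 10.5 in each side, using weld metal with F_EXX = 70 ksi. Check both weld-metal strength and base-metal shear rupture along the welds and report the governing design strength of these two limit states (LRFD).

t_e = 0.707 × 0.1875 = 0.1326 in; L = 21 in.
Weld metal: φR_n = 0.75 × 0.6 × 70 × 0.1326 × 21 = 87.69 kip.
Base metal (shear rupture): φR_n = 0.75 × 0.6 × 58 × 0.1875 × 21 = 102.8 kip.
Governing: weld metal.

φR_n ≈ 87.7 kip (weld metal governs)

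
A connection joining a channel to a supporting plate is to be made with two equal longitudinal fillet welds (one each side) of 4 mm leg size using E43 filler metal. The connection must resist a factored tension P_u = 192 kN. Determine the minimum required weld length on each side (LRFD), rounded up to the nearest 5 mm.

E43XX → F_EXX = 430 MPa.
Throat t_e = 0.707 × 4 = 2.828 mm.
φr_n = 0.75 × 0.6 × 430 × 2.828 × 10⁻³ = 0.5472 kN/mm.
L_req = P_u / φr_n = 192 / 0.5472 = 350.9 mm total.
Per side: 350.9 / 2 = 175.4 mm.
Round up → use L = 180 mm on each side.

L = 180 mm on each side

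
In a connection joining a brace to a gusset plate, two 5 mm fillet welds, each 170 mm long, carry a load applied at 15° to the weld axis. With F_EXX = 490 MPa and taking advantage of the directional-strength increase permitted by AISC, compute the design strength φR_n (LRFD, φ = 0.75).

φR_n ≈ 282 kN

t_e = 0.707 × 5 = 3.535 mm; A_we = 3.535 × 340 = 1202 mm².
Directional factor: 1.0 + 0.5 sin^1.5(15°) = 1.066.
F_nw = 0.6 × 490 × 1.066 = 313.4 MPa.
φR_n = 0.75 × 313.4 × 1202 × 10⁻³ = 282.5 kN.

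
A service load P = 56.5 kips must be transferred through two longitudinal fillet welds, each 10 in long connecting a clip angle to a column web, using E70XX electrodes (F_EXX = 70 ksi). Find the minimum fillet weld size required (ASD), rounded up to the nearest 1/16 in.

Total weld length L = 20 in.
Required throat t_e = P × Ω / (0.6 F_EXX × L) = 56.5 × 2.0 / (0.6 × 70 × 20) = 0.1345 in.
Required leg w = t_e / 0.707 = 0.1903 in → use 1/4 in.

w = 1/4 in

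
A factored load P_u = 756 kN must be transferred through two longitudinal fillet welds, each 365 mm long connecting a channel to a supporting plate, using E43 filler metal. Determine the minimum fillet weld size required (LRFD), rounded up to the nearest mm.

w = 8 mm

E43XX → F_EXX = 430 MPa.
Total weld length L = 730 mm.
Required throat t_e = P_u / (φ × 0.6 F_EXX × L) = 756 / (0.75 × 0.6 × 430 × 730 × 10⁻³) = 5.352 mm.
Required leg w = t_e / 0.707 = 7.57 mm → use 8 mm.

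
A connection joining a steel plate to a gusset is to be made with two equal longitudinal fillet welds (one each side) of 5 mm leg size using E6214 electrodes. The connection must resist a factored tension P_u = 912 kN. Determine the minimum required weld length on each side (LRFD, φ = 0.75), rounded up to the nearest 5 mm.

E62XX → F_EXX = 620 MPa.
Throat t_e = 0.707 × 5 = 3.535 mm.
φr_n = 0.75 × 0.6 × 620 × 3.535 × 10⁻³ = 0.9863 kN/mm.
L_req = P_u / φr_n = 912 / 0.9863 = 924.7 mm total.
Per side: 924.7 / 2 = 462.4 mm.
Round up → use L = 465 mm on each side.

L = 465 mm on each side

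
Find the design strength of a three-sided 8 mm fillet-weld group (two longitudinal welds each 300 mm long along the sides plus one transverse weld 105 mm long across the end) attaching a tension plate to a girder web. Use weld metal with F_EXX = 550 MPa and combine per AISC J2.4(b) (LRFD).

φR_n ≈ 987 kN

t_e = 0.707 × 8 = 5.656 mm.
R_nwl = 0.6 × 550 × 5.656 × 600 × 10⁻³ = 1120 kN (longitudinal, 2 welds).
R_nwt = 0.6 × 550 × 5.656 × 105 × 10⁻³ = 196 kN (transverse, base value).
(i) R_nwl + R_nwt = 1316 kN; (ii) 0.85 R_nwl + 1.5 R_nwt = 1246 kN.
R_n = max = 1316 kN [governs: (i)]; φR_n = 986.9 kN.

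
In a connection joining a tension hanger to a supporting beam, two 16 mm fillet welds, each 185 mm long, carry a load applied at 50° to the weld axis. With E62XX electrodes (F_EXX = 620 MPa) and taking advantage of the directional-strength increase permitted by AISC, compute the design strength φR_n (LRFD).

φR_n ≈ 1560 kN

t_e = 0.707 × 16 = 11.31 mm; A_we = 11.31 × 370 = 4185 mm².
Directional factor: 1.0 + 0.5 sin^1.5(50°) = 1.335.
F_nw = 0.6 × 620 × 1.335 = 496.7 MPa.
φR_n = 0.75 × 496.7 × 4185 × 10⁻³ = 1559 kN.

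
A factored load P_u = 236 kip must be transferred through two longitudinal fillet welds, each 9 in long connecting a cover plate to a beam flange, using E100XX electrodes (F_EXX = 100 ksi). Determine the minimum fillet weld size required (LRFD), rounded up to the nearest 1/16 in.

Total weld length L = 18 in.
Required throat t_e = P_u / (φ × 0.6 F_EXX × L) = 236 / (0.75 × 0.6 × 100 × 18) = 0.2914 in.
Required leg w = t_e / 0.707 = 0.4121 in → use 7/16 in.

w = 7/16 in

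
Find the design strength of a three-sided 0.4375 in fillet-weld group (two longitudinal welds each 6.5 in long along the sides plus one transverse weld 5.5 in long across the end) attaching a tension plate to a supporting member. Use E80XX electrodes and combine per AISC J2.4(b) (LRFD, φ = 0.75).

φR_n ≈ 215 kip

E80XX → F_EXX = 80 ksi.
t_e = 0.707 × 0.4375 = 0.3093 in.
R_nwl = 0.6 × 80 × 0.3093 × 13 = 193 kip (longitudinal, 2 welds).
R_nwt = 0.6 × 80 × 0.3093 × 5.5 = 81.66 kip (transverse, base value).
(i) R_nwl + R_nwt = 274.7 kip; (ii) 0.85 R_nwl + 1.5 R_nwt = 286.5 kip.
R_n = max = 286.5 kip [governs: (ii)]; φR_n = 214.9 kip.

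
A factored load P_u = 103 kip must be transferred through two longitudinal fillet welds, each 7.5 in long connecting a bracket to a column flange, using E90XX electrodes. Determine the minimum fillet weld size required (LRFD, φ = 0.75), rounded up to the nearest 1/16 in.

E90XX → F_EXX = 90 ksi.
Total weld length L = 15 in.
Required throat t_e = P_u / (φ × 0.6 F_EXX × L) = 103 / (0.75 × 0.6 × 90 × 15) = 0.1695 in.
Required leg w = t_e / 0.707 = 0.2398 in → use 1/4 in.

w = 1/4 in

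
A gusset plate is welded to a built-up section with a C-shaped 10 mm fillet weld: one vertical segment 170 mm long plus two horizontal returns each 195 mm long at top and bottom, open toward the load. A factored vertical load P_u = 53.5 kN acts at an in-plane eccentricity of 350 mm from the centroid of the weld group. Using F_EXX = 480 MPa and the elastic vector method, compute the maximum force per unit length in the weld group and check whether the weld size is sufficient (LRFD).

f_max ≈ 594 N/mm; adequate

Total weld length L_w = 560 mm. Treat welds as unit-width lines.
Centroid: x̄ = 2×195×97.5 / 560 = 67.9 mm from the vertical weld.
Polar moment about centroid: J = I_x + I_y = [170³/12 + 2×195×85²] + [170×67.9² + 2(195³/12 + 195×29.6²)] = 5588000 mm³.
Direct shear f_v = P/L_w = 53.5×10³ / 560 = 95.54 N/mm (vertical).
Torsion M = P·e = 53.5×10³ × 350 = 18725000 N·mm.
Critical point at (x, y) = (127.1, 85) from centroid. f_tx = M·y/J = 284.8 N/mm; f_ty = M·x/J = 425.9 N/mm.
Resultant f_max = √[f_tx² + (f_v + f_ty)²] = √[284.8² + (95.54 + 425.9)²] = 594.1 N/mm.
Capacity per unit length: φr_n = 0.75 × 0.6 × 480 × (0.707 × 10) = 1527 N/mm.
594.1 ≤ 1527 → adequate.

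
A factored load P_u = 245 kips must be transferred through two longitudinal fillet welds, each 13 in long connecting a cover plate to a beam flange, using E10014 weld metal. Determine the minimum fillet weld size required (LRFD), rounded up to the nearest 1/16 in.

w = 5/16 in

E100XX → F_EXX = 100 ksi.
Total weld length L = 26 in.
Required throat t_e = P_u / (φ × 0.6 F_EXX × L) = 245 / (0.75 × 0.6 × 100 × 26) = 0.2094 in.
Required leg w = t_e / 0.707 = 0.2962 in → use 5/16 in.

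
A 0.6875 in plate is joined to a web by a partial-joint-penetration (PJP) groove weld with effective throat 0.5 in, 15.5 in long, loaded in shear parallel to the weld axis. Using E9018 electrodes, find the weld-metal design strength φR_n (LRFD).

E90XX → F_EXX = 90 ksi.
Effective throat (given) t_e = 0.5 in.
A_we = 0.5 × 15.5 = 7.75 in².
F_nw = 0.6 F_EXX = 54 ksi.
φR_n = 0.75 × 54 × 7.75 = 313.9 kip.

φR_n ≈ 314 kip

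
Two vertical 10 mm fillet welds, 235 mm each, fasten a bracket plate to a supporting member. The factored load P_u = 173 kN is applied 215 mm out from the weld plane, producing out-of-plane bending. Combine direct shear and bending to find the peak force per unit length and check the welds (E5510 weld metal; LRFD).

f_max ≈ 2050 N/mm; NOT adequate

E55XX → F_EXX = 550 MPa.
L_w = 2 × 235 = 470 mm; section modulus (unit throat) S = 2 × L²/6 = 18410 mm².
Direct shear f_v = P/L_w = 173×10³/470 = 368.1 N/mm.
Moment M = P × e = 173×10³ × 215 = 37195000 N·mm; bending f_b = M/S = 2021 N/mm.
f_max = √(f_v² + f_b²) = √(368.1² + 2021²) = 2054 N/mm.
φr_n = 0.75 × 0.6 × 550 × (0.707 × 10) = 1750 N/mm → NOT adequate.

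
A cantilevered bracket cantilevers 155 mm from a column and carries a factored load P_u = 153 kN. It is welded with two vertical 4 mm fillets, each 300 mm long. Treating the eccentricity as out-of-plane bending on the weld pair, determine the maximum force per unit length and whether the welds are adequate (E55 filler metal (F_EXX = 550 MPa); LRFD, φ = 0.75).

f_max ≈ 831 N/mm; NOT adequate

L_w = 2 × 300 = 600 mm; section modulus (unit throat) S = 2 × L²/6 = 30000 mm².
Direct shear f_v = P/L_w = 153×10³/600 = 255 N/mm.
Moment M = P × e = 153×10³ × 155 = 23715000 N·mm; bending f_b = M/S = 790.5 N/mm.
f_max = √(f_v² + f_b²) = √(255² + 790.5²) = 830.6 N/mm.
φr_n = 0.75 × 0.6 × 550 × (0.707 × 4) = 699.9 N/mm → NOT adequate.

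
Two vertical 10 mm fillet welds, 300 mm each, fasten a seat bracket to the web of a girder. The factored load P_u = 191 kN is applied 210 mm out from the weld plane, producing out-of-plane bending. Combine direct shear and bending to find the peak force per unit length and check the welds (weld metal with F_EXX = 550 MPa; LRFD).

L_w = 2 × 300 = 600 mm; section modulus (unit throat) S = 2 × L²/6 = 30000 mm².
Direct shear f_v = P/L_w = 191×10³/600 = 318.3 N/mm.
Moment M = P × e = 191×10³ × 210 = 40110000 N·mm; bending f_b = M/S = 1337 N/mm.
f_max = √(f_v² + f_b²) = √(318.3² + 1337²) = 1374 N/mm.
φr_n = 0.75 × 0.6 × 550 × (0.707 × 10) = 1750 N/mm → adequate.

f_max ≈ 1370 N/mm; adequate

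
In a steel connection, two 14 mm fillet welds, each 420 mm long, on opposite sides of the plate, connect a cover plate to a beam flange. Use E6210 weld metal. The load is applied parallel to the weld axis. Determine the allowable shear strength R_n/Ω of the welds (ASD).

E62XX → F_EXX = 620 MPa.
Effective throat t_e = 0.707 × 14 = 9.898 mm.
Total length L = 840 mm; A_we = 9.898 × 840 = 8314 mm².
F_nw = 0.6 F_EXX = 0.6 × 620 = 372 MPa.
R_n = 372 × 8314 × 10⁻³ = 3093 kN; R_n/Ω = 3093/2.0 = 1546 kN.

R_n/Ω ≈ 1550 kN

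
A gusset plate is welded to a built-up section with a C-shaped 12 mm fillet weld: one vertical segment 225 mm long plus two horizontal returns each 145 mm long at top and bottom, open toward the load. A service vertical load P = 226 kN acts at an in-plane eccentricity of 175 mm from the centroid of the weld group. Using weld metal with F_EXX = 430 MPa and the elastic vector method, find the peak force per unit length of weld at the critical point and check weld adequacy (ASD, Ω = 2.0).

f_max ≈ 1380 N/mm; NOT adequate

Total weld length L_w = 515 mm. Treat welds as unit-width lines.
Centroid: x̄ = 2×145×72.5 / 515 = 40.83 mm from the vertical weld.
Polar moment about centroid: J = I_x + I_y = [225³/12 + 2×145×112.5²] + [225×40.83² + 2(145³/12 + 145×31.67²)] = 5794000 mm³.
Direct shear f_v = P/L_w = 226×10³ / 515 = 438.8 N/mm (vertical).
Torsion M = P·e = 226×10³ × 175 = 39550000 N·mm.
Critical point at (x, y) = (104.2, 112.5) from centroid. f_tx = M·y/J = 768 N/mm; f_ty = M·x/J = 711.1 N/mm.
Resultant f_max = √[f_tx² + (f_v + f_ty)²] = √[768² + (438.8 + 711.1)²] = 1383 N/mm.
Capacity per unit length: r_n/Ω = (1/2.0) × 0.6 × 430 × (0.707 × 12) = 1094 N/mm.
1383 > 1094 → NOT adequate.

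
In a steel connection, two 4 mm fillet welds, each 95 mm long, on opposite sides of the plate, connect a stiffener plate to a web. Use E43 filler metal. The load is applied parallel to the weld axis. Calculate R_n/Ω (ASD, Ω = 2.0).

R_n/Ω ≈ 69.3 kN

E43XX → F_EXX = 430 MPa.
Effective throat t_e = 0.707 × 4 = 2.828 mm.
Total length L = 190 mm; A_we = 2.828 × 190 = 537.3 mm².
F_nw = 0.6 F_EXX = 0.6 × 430 = 258 MPa.
R_n = 258 × 537.3 × 10⁻³ = 138.6 kN; R_n/Ω = 138.6/2.0 = 69.31 kN.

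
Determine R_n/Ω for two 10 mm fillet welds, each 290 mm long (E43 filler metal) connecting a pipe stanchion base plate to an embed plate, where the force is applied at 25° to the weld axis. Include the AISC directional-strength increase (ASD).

E43XX → F_EXX = 430 MPa.
t_e = 0.707 × 10 = 7.07 mm; A_we = 7.07 × 580 = 4101 mm².
Directional factor: 1.0 + 0.5 sin^1.5(25°) = 1.137.
F_nw = 0.6 × 430 × 1.137 = 293.4 MPa.
R_n/Ω = (293.4 × 4101) / 2.0 × 10⁻³ = 601.6 kN.

R_n/Ω ≈ 602 kN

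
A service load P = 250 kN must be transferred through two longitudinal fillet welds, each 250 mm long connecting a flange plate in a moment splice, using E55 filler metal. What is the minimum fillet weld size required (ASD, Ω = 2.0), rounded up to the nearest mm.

w = 5 mm

E55XX → F_EXX = 550 MPa.
Total weld length L = 500 mm.
Required throat t_e = P × Ω / (0.6 F_EXX × L) = 250 × 2.0 / (0.6 × 550 × 500 × 10⁻³) = 3.03 mm.
Required leg w = t_e / 0.707 = 4.286 mm → use 5 mm.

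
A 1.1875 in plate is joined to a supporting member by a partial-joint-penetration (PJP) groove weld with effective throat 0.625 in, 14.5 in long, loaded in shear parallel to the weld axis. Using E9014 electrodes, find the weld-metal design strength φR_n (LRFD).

φR_n ≈ 367 kips

E90XX → F_EXX = 90 ksi.
Effective throat (given) t_e = 0.625 in.
A_we = 0.625 × 14.5 = 9.062 in².
F_nw = 0.6 F_EXX = 54 ksi.
φR_n = 0.75 × 54 × 9.062 = 367 kips.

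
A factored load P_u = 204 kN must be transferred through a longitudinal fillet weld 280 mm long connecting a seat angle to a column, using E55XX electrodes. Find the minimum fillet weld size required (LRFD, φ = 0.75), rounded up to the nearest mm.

w = 5 mm

E55XX → F_EXX = 550 MPa.
Total weld length L = 280 mm.
Required throat t_e = P_u / (φ × 0.6 F_EXX × L) = 204 / (0.75 × 0.6 × 550 × 280 × 10⁻³) = 2.944 mm.
Required leg w = t_e / 0.707 = 4.164 mm → use 5 mm.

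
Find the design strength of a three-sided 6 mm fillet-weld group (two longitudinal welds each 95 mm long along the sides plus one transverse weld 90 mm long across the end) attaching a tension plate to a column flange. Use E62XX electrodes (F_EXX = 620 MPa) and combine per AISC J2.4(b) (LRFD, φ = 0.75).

t_e = 0.707 × 6 = 4.242 mm.
R_nwl = 0.6 × 620 × 4.242 × 190 × 10⁻³ = 299.8 kN (longitudinal, 2 welds).
R_nwt = 0.6 × 620 × 4.242 × 90 × 10⁻³ = 142 kN (transverse, base value).
(i) R_nwl + R_nwt = 441.8 kN; (ii) 0.85 R_nwl + 1.5 R_nwt = 467.9 kN.
R_n = max = 467.9 kN [governs: (ii)]; φR_n = 350.9 kN.

φR_n ≈ 351 kN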